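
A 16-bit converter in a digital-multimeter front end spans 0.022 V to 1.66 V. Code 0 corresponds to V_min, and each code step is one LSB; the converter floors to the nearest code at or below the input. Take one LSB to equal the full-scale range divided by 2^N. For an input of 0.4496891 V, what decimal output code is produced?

Full-scale range = 1.66 V − (0.022 V) = 1.638 V. LSB = 1.638 V / 2^16 ≈ 24.99 µV.
(V_in − V_min) × 2^16/range = (0.4496891 − (0.022)) × 65536/1.638 = 17111.742.
Floor → code = 17111.

17111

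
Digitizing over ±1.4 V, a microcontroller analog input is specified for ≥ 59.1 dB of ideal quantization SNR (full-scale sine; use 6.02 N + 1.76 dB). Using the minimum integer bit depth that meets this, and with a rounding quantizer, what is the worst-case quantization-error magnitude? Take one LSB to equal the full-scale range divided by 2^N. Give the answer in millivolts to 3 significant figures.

1.37 mV

Full-scale range = 1.4 V − (-1.4 V) = 2.8 V.
Solving 6.02 N ≥ 59.1 − 1.76: N ≥ 9.525. Round up → N = 10.
LSB = 2.8 V / 2^10 = 2.7344 mV.
Max error for round-to-nearest is LSB/2 = 1.37 mV.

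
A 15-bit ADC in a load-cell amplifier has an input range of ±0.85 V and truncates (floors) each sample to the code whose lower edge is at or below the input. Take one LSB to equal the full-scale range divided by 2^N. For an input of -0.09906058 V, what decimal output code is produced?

Full-scale range = 0.85 V − (-0.85 V) = 1.7 V. LSB = 1.7 V / 2^15 ≈ 51.88 µV.
code = ⌊(V_in − V_min)/LSB⌋ = ⌊(V_in − V_min) × 2^15 / range⌋
     = ⌊(-0.09906058 − (-0.85)) × 32768 / 1.7⌋ = ⌊0.75093942 × 32768/1.7⌋
     = ⌊14474.578⌋ = 14474.

14474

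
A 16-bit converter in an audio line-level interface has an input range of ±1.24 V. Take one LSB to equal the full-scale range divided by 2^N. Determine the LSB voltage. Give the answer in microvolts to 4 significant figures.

The full-scale span is 1.24 − (-1.24) = 2.48 V.
2^16 = 65536 levels.
Step size = 2.48/65536 V = 37.84 µV.

37.84 µV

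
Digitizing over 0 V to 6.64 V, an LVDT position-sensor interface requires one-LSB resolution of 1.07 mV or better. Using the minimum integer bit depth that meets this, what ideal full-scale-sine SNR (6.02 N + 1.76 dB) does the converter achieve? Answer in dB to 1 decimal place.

80.0 dB

Span = 6.64 V.
Levels needed ≥ 6.64/1.07 mV = 6206. 2^13 = 8192 suffices, so N_min = 13.
SNR = 6.02 × 13 + 1.76 = 80.02 dB.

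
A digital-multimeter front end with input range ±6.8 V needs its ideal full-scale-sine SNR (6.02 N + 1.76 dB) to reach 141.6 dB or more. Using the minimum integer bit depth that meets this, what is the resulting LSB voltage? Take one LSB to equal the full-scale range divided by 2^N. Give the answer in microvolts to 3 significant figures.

0.811 µV

Full-scale range = 6.8 V − (-6.8 V) = 13.6 V.
Solving 6.02 N ≥ 141.6 − 1.76: N ≥ 23.229. Round up → N = 24.
Step size = 13.6/16777216 V = 0.811 µV.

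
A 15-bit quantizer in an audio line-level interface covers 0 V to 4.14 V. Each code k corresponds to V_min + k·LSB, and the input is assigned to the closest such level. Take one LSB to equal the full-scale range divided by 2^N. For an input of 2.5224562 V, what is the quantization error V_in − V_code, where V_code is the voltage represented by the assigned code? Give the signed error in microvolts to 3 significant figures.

Span = 4.14 V. LSB = 4.14 V / 2^15 ≈ 126.3 µV.
(V_in − V_min)/LSB = (2.5224562 − (0)) × 32768/4.14 = 19965.1799 → nearest code k = 19965.
V_code = 0 + (19965/32768) × 4.14 = 2.5224334717 V.
Error = V_in − V_code = 2.5224562 − (2.5224334717) = +22.7 µV.

+22.7 µV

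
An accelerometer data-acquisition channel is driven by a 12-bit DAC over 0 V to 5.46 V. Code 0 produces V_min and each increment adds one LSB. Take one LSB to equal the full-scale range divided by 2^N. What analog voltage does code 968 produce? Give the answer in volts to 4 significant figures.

Full-scale range = 5.46 V. LSB = 5.46 V / 2^12.
V_out = V_min + code × LSB = 0 V + 968 × 5.46 V / 4096
      = 0 V + 1.29035 V = 1.29035 V.

1.290 V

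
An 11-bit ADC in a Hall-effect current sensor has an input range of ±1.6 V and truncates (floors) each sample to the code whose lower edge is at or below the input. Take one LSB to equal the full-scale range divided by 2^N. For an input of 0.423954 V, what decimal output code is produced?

1295

Range = 1.6 − (-1.6) = 3.2 V. LSB = 3.2 V / 2^11 ≈ 1.562 mV.
V_in − V_min = 0.423954 − (-1.6) = 2.023954 V.
Divide by LSB: 2.023954 × 2048/3.2 = 1295.3306.
Truncating gives code 1295.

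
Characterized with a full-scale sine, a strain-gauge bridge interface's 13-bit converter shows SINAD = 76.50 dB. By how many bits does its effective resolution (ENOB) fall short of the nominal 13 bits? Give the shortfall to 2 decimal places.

N_eff = (76.50 − 1.76)/6.02 = 12.4153 bits.
13 − 12.4153 = 0.58 bits below nominal.

0.58 bits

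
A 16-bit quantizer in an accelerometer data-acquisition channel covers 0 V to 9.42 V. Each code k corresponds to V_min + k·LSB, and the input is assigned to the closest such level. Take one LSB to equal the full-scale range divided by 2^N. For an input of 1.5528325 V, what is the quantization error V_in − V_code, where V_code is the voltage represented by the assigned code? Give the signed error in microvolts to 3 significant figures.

+33.1 µV

V_FS = 9.42 V. LSB = 9.42 V / 2^16 ≈ 143.7 µV.
Position in LSBs: (1.5528325 − (0)) × 65536/9.42 = 10803.2304; rounding gives k = 10803.
V_code = 0 + (10803/65536) × 9.42 = 1.5527993774 V.
Error = V_in − V_code = 1.5528325 − (1.5527993774) = +33.1 µV.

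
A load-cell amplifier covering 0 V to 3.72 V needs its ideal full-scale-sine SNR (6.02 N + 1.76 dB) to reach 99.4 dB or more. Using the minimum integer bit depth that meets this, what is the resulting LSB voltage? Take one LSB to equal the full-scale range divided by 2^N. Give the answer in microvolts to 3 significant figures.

28.4 µV

V_FS = 3.72 V.
Solving 6.02 N ≥ 99.4 − 1.76: N ≥ 16.219. Round up → N = 17.
LSB = 3.72 V / 2^17 = 28.4 µV.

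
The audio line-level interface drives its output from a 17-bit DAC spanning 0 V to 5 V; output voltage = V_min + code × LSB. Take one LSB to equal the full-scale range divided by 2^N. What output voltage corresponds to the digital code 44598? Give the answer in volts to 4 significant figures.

Span = 5 V. LSB = 5 V / 2^17.
V_out = V_min + code × LSB = 0 V + 44598 × 5 V / 131072
      = 0 + 1.70128 = 1.70128 V.

1.701 V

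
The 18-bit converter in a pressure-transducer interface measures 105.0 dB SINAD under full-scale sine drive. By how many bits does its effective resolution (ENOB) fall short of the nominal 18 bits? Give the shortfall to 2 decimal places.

0.85 bits

N_eff = (105.0 − 1.76)/6.02 = 17.1495 bits.
Shortfall = 18 − 17.1495 = 0.8505 bits.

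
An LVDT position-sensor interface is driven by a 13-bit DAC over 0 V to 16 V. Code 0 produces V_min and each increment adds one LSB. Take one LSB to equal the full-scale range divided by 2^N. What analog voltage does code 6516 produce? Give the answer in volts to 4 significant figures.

V_FS = 16 V. LSB = 16 V / 2^13.
Output = V_min + (6516/8192) × range = 0 + 0.795410 × 16 V
      = 0 V + 12.7266 V = 12.7266 V.

12.73 V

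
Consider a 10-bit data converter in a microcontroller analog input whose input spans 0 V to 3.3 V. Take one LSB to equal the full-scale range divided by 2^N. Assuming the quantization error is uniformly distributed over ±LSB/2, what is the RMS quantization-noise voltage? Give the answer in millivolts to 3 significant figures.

0.930 mV

Full-scale range = 3.3 V.
LSB = 3.3 V / 2^10 = 3.2227 mV.
σ_q = LSB/√12 = 3.2227 mV/3.4641 = 0.930 mV.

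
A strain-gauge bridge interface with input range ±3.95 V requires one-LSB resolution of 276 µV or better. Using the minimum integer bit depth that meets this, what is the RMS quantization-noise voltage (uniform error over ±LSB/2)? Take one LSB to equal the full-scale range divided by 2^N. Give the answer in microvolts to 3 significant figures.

69.6 µV

Span: 3.95 V − (-3.95 V) = 7.9 V.
Need 2^N ≥ 7.9 V / 276 µV = 28620 → N_min = 15.
LSB = 7.9 V ÷ 2^15 = 7.9/32768 V = 241.09 µV.
V_rms = LSB/√12 = 69.6 µV.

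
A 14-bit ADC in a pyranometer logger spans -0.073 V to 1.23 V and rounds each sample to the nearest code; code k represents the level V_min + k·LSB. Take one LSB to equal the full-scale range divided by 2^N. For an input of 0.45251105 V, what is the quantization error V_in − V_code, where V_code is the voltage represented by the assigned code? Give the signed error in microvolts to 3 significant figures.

−15.3 µV

Range = 1.23 − (-0.073) = 1.303 V. LSB = 1.303 V / 2^14 ≈ 79.53 µV.
(0.45251105 − (-0.073)) / LSB = 0.52551105 × 16384/1.303 = 6607.8074. Nearest integer: k = 6608.
Reconstructed level: -0.073 + 6608 × 1.303/16384 V = 0.45252636719 V.
Error = V_in − V_code = 0.45251105 − (0.45252636719) = −15.3 µV.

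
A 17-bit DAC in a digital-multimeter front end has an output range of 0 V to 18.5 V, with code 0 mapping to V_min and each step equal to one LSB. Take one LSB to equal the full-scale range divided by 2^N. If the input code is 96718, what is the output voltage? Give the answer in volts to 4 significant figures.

13.65 V

Span = 18.5 V. LSB = 18.5 V / 2^17.
V_out = V_min + code × LSB = 0 V + 96718 × 18.5 V / 131072
      = 0 V + 13.6511 V = 13.6511 V.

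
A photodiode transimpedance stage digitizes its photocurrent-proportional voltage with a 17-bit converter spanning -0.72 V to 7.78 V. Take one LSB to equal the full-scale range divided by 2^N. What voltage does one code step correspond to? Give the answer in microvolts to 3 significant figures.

Range = 7.78 − (-0.72) = 8.5 V.
2^17 = 131072 levels.
One LSB is 8.5 V / 131072 = 64.8 µV.

64.8 µV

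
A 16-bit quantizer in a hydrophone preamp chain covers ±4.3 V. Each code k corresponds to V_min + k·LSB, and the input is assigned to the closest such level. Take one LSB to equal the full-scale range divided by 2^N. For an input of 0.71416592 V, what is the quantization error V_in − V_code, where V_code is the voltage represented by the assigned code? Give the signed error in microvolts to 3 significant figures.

+36.3 µV

Range = 4.3 − (-4.3) = 8.6 V. LSB = 8.6 V / 2^16 ≈ 131.2 µV.
Position in LSBs: (0.71416592 − (-4.3)) × 65536/8.6 = 38210.2765; rounding gives k = 38210.
Reconstructed level: -4.3 + 38210 × 8.6/65536 V = 0.71412963867 V.
e = 0.71416592 − (0.71412963867) = +36.3 µV.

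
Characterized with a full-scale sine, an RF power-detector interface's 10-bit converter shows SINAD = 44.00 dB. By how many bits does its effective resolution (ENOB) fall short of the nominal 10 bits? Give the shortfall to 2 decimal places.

2.98 bits

ENOB = (SINAD − 1.76)/6.02 = (44.00 − 1.76)/6.02 = 7.0166 bits.
Shortfall = 10 − 7.0166 = 2.9834 bits.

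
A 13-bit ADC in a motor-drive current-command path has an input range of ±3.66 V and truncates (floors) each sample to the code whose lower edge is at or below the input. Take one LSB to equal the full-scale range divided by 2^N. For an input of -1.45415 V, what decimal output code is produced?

2468

Span: 3.66 V − (-3.66 V) = 7.32 V. LSB = 7.32 V / 2^13 ≈ 0.8936 mV.
V_in − V_min = -1.45415 − (-3.66) = 2.20585 V.
Divide by LSB: 2.20585 × 8192/7.32 = 2468.6234.
Truncating gives code 2468.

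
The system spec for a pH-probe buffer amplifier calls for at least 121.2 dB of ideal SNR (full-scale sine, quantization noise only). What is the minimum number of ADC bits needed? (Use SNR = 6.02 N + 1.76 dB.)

20 bits

N ≥ (121.2 − 1.76)/6.02 = 19.841 → N_min = 20.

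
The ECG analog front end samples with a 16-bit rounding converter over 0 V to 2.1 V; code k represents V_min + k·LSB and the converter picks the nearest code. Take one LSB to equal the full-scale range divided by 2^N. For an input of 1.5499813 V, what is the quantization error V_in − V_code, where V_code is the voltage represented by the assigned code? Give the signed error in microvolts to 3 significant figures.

Span = 2.1 V. LSB = 2.1 V / 2^16 ≈ 32.04 µV.
Position in LSBs: (1.5499813 − (0)) × 65536/2.1 = 48371.2259; rounding gives k = 48371.
V_code = 0 + (48371/65536) × 2.1 = 1.5499740601 V.
V_in − V_code = 1.5499813 − (1.5499740601) = +7.24 µV.

+7.24 µV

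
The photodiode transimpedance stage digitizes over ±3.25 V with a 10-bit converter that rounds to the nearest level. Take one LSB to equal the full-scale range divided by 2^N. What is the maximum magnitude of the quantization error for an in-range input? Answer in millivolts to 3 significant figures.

Full-scale range = 3.25 V − (-3.25 V) = 6.5 V.
LSB = 6.5 V ÷ 2^10 = 6.5/1024 V = 6.3477 mV.
Worst-case error for round-to-nearest is half an LSB: 3.17 mV.

3.17 mV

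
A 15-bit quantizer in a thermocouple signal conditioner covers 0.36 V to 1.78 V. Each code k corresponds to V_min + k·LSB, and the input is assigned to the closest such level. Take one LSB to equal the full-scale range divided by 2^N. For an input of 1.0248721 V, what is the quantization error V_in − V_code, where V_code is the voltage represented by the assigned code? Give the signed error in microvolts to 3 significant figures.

Span: 1.78 V − (0.36 V) = 1.42 V. LSB = 1.42 V / 2^15 ≈ 43.33 µV.
(1.0248721 − (0.36)) / LSB = 0.6648721 × 32768/1.42 = 15342.6260. Nearest integer: k = 15343.
V_code = V_min + k × range/2^15 = 0.36 + 15343 × 1.42/32768 = 1.0248883057 V.
Error = V_in − V_code = 1.0248721 − (1.0248883057) = −16.2 µV.

−16.2 µV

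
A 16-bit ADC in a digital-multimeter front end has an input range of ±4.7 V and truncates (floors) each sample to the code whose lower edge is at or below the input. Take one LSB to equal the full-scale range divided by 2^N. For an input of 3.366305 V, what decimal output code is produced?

56237

Full-scale range = 4.7 V − (-4.7 V) = 9.4 V. LSB = 9.4 V / 2^16 ≈ 143.4 µV.
code = ⌊(V_in − V_min)/LSB⌋ = ⌊(V_in − V_min) × 2^16 / range⌋
     = ⌊(3.366305 − (-4.7)) × 65536 / 9.4⌋ = ⌊8.066305 × 65536/9.4⌋
     = ⌊56237.592⌋ = 56237.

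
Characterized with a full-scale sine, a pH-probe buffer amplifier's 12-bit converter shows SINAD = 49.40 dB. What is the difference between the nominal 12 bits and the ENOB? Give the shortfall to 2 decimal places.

4.09 bits

N_eff = (49.40 − 1.76)/6.02 = 7.9136 bits.
Shortfall = 12 − 7.9136 = 4.0864 bits.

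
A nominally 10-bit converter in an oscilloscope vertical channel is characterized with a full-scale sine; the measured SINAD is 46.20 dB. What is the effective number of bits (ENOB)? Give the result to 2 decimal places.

7.38 bits

(46.20 − 1.76) / 6.02 = 44.44/6.02 = 7.3821 effective bits.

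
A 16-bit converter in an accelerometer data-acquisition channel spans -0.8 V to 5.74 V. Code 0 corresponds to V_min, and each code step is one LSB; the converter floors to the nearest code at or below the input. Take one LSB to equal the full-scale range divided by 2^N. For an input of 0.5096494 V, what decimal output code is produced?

The full-scale span is 5.74 − (-0.8) = 6.54 V. LSB = 6.54 V / 2^16 ≈ 99.79 µV.
code = ⌊(V_in − V_min)/LSB⌋ = ⌊(V_in − V_min) × 2^16 / range⌋
     = ⌊(0.5096494 − (-0.8)) × 65536 / 6.54⌋ = ⌊1.3096494 × 65536/6.54⌋
     = ⌊13123.728⌋ = 13123.

13123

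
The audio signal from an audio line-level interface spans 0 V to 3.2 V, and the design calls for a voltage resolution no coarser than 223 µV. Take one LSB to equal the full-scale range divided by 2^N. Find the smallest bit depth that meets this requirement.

14 bits

Span = 3.2 V.
Required number of levels: 3.2/223 µV = 14350; smallest N with 2^N ≥ that is 14.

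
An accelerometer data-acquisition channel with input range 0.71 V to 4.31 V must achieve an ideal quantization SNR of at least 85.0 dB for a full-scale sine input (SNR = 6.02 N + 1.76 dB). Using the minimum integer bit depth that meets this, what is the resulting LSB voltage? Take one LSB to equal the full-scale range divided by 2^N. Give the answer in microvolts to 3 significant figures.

Range = 4.31 − (0.71) = 3.6 V.
N ≥ (85.0 − 1.76)/6.02 = 13.827 → N_min = 14.
LSB = 3.6 V ÷ 2^14 = 3.6/16384 V = 220 µV.

220 µV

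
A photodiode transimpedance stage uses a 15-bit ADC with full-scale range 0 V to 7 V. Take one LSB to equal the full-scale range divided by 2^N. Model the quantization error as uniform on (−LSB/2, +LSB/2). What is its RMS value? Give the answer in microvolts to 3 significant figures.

61.7 µV

Range is 7 V.
LSB = 7 V / 2^15 = 213.62 µV.
σ_q = LSB/√12 = 213.62 µV/3.4641 = 61.7 µV.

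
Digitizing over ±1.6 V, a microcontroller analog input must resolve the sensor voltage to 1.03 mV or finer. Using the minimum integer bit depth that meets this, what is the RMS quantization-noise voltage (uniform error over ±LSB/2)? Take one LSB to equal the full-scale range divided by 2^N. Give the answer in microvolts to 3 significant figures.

The full-scale span is 1.6 − (-1.6) = 3.2 V.
3.2 V / 1.03 mV = 3107. Since 2^11 = 2048 and 2^12 = 4096, N = 12.
LSB = 3.2 V / 2^12 = 0.78125 mV.
RMS noise = LSB/√12 = 226 µV.

226 µV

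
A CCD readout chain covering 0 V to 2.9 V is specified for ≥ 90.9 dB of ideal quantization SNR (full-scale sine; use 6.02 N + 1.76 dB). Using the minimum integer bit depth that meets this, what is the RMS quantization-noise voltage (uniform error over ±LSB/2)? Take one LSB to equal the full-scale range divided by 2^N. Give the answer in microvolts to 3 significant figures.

25.5 µV

V_FS = 2.9 V.
N ≥ (90.9 − 1.76)/6.02 = 14.807 → N_min = 15.
LSB = 2.9 V ÷ 2^15 = 2.9/32768 V = 88.501 µV.
σ_q = LSB/√12 = 88.501 µV/3.4641 = 25.5 µV.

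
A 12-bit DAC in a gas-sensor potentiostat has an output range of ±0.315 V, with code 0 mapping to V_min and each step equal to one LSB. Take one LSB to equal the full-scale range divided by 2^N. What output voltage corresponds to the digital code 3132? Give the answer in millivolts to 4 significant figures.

Range = 0.315 − (-0.315) = 0.63 V. LSB = 0.63 V / 2^12.
Output = V_min + (3132/4096) × range = -0.315 + 0.764648 × 0.63 V
      = -0.315 + 0.481729 = 0.166729 V.

166.7 mV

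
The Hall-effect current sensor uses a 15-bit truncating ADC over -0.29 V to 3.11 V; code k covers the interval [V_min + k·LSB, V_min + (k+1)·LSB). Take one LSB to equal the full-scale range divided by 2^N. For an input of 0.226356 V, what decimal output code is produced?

Full-scale range = 3.11 V − (-0.29 V) = 3.4 V. LSB = 3.4 V / 2^15 ≈ 103.8 µV.
V_in − V_min = 0.226356 − (-0.29) = 0.516356 V.
Divide by LSB: 0.516356 × 32768/3.4 = 4976.4569.
Truncating gives code 4976.

4976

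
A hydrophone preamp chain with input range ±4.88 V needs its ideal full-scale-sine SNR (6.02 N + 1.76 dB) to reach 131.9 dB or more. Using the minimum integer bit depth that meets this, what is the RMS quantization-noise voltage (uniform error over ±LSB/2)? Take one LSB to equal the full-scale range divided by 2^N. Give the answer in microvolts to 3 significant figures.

0.672 µV

The full-scale span is 4.88 − (-4.88) = 9.76 V.
Solving 6.02 N ≥ 131.9 − 1.76: N ≥ 21.618. Round up → N = 22.
LSB = 9.76 V / 2^22 = 2.3270 µV.
σ_q = LSB/√12 = 2.3270 µV/3.4641 = 0.672 µV.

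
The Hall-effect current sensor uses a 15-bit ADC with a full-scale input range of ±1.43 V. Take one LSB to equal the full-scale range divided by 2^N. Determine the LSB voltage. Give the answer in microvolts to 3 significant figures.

87.3 µV

Range = 1.43 − (-1.43) = 2.86 V.
There are 2^15 = 32768 steps.
One LSB is 2.86 V / 32768 = 87.3 µV.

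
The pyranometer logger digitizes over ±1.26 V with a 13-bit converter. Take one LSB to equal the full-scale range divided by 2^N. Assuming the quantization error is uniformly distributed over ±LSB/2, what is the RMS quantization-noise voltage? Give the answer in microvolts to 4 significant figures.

88.80 µV

Full-scale range = 1.26 V − (-1.26 V) = 2.52 V.
LSB = 2.52 V ÷ 2^13 = 2.52/8192 V = 307.617 µV.
σ_q = LSB/√12 = 307.617 µV/3.4641 = 88.80 µV.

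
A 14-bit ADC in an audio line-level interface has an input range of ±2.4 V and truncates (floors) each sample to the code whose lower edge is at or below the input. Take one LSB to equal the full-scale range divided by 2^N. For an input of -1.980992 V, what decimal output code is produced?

1430

Range = 2.4 − (-2.4) = 4.8 V. LSB = 4.8 V / 2^14 ≈ 293.0 µV.
V_in − V_min = -1.980992 − (-2.4) = 0.419008 V.
Divide by LSB: 0.419008 × 16384/4.8 = 1430.2140.
Truncating gives code 1430.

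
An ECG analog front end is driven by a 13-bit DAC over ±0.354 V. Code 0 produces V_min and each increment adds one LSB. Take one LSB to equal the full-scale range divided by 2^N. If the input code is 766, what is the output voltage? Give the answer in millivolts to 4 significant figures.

Full-scale range = 0.354 V − (-0.354 V) = 0.708 V. LSB = 0.708 V / 2^13.
V_out = V_min + code × LSB = -0.354 V + 766 × 0.708 V / 8192
      = -0.354 + 0.0662021 = -0.287798 V.

-287.8 mV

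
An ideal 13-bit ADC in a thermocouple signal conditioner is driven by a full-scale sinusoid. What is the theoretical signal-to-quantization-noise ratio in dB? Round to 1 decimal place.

Ideal quantization SNR: 6.02 × 13 + 1.76 dB = 80.0 dB.

80.0 dB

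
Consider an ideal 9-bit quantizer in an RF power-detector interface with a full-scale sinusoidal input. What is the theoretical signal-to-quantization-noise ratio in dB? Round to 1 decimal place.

6.02(9) + 1.76 = 54.18 + 1.76 = 55.94 dB.

55.9 dB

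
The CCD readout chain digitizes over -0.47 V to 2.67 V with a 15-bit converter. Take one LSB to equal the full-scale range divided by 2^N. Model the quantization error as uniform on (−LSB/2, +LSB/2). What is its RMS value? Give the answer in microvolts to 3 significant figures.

Span: 2.67 V − (-0.47 V) = 3.14 V.
LSB = 3.14 V ÷ 2^15 = 3.14/32768 V = 95.825 µV.
RMS of a uniform error over width LSB is LSB/√12 = 27.7 µV.

27.7 µV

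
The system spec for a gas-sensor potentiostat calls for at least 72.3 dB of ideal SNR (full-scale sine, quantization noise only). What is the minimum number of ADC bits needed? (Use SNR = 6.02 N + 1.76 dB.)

Solving 6.02 N ≥ 72.3 − 1.76: N ≥ 11.718. Round up → N = 12.

12 bits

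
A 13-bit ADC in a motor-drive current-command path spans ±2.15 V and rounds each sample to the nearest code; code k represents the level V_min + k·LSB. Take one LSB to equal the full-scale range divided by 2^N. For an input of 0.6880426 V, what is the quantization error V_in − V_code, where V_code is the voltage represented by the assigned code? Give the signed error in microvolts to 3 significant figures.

Full-scale range = 2.15 V − (-2.15 V) = 4.3 V. LSB = 4.3 V / 2^13 ≈ 0.5249 mV.
(V_in − V_min)/LSB = (0.6880426 − (-2.15)) × 8192/4.3 = 5406.8012 → nearest code k = 5407.
Reconstructed level: -2.15 + 5407 × 4.3/8192 V = 0.6881469727 V.
Error = V_in − V_code = 0.6880426 − (0.6881469727) = −104 µV.

−104 µV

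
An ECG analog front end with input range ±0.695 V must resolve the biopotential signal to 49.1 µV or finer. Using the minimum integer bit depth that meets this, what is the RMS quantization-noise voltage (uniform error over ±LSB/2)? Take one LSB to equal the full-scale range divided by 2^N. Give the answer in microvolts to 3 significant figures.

Full-scale range = 0.695 V − (-0.695 V) = 1.39 V.
1.39 V / 49.1 µV = 28310. Since 2^14 = 16384 and 2^15 = 32768, N = 15.
LSB = 1.39 V / 2^15 = 42.419 µV.
RMS noise = LSB/√12 = 12.2 µV.

12.2 µV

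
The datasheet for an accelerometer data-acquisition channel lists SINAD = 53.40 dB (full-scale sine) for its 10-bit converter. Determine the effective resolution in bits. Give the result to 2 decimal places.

ENOB = (SINAD − 1.76) / 6.02 = (53.40 − 1.76) / 6.02 = 51.64 / 6.02 = 8.5781.

8.58 bits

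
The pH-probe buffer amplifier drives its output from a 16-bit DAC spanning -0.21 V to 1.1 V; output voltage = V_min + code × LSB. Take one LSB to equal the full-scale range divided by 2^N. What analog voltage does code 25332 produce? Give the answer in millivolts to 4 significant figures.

The full-scale span is 1.1 − (-0.21) = 1.31 V. LSB = 1.31 V / 2^16.
V_out = -0.21 + 25332 × (1.31/65536) V
      = -0.21 + 0.506362 = 0.296362 V.

296.4 mV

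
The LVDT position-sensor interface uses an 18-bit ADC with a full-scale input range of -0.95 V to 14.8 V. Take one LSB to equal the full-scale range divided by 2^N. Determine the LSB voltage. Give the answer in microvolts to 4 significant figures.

60.08 µV

Range = 14.8 − (-0.95) = 15.75 V.
There are 2^18 = 262144 steps.
LSB = 15.75 V ÷ 2^18 = 15.75/262144 V = 60.08 µV.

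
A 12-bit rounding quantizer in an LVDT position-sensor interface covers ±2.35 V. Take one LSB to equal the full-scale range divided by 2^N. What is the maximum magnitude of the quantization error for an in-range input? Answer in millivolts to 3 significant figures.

0.574 mV

Range = 2.35 − (-2.35) = 4.7 V.
Step size = 4.7/4096 V = 1.1475 mV.
|e|_max = LSB/2 = 0.574 mV.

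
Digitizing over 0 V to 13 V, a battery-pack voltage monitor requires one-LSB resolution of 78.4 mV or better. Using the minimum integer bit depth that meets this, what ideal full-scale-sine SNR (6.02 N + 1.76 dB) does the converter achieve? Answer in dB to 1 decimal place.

Range is 13 V.
Need 2^N ≥ 13 V / 78.4 mV = 165.8 → N_min = 8.
SNR = 6.02 × 8 + 1.76 = 49.92 dB.

49.9 dB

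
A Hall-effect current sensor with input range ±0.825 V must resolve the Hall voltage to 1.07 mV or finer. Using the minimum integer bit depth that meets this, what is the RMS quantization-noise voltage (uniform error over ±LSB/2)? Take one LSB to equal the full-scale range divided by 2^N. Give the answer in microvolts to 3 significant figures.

Span: 0.825 V − (-0.825 V) = 1.65 V.
Required number of levels: 1.65/1.07 mV = 1542.1; smallest N with 2^N ≥ that is 11.
Step size = 1.65/2048 V = 0.80566 mV.
V_rms = LSB/√12 = 233 µV.

233 µV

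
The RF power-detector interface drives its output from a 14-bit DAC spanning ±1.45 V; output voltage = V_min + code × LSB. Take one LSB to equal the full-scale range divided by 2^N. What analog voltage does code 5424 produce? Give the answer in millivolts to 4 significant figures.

-489.9 mV

Range = 1.45 − (-1.45) = 2.9 V. LSB = 2.9 V / 2^14.
V_out = -1.45 + 5424 × (2.9/16384) V
      = -1.45 V + 0.960059 V = -0.489941 V.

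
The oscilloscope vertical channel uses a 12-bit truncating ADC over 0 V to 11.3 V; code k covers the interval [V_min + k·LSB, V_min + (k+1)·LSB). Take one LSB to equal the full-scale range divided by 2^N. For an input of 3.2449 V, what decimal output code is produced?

1176

Range is 11.3 V. LSB = 11.3 V / 2^12 ≈ 2.759 mV.
(V_in − V_min) × 2^12/range = (3.2449 − (0)) × 4096/11.3 = 1176.204.
Floor → code = 1176.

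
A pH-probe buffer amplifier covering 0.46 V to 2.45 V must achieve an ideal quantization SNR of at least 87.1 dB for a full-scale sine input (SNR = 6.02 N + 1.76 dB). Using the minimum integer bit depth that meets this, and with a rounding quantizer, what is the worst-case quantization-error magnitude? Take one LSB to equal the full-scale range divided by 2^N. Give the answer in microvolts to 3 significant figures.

Full-scale range = 2.45 V − (0.46 V) = 1.99 V.
Required N = ⌈(87.1 − 1.76)/6.02⌉ = ⌈14.176⌉ = 15.
LSB = 1.99 V ÷ 2^15 = 1.99/32768 V = 60.730 µV.
Half an LSB is 30.4 µV.

30.4 µV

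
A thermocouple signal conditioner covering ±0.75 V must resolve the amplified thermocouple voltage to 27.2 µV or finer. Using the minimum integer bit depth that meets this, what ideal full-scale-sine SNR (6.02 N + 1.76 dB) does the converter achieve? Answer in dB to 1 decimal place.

Span: 0.75 V − (-0.75 V) = 1.5 V.
Required number of levels: 1.5/27.2 µV = 55147; smallest N with 2^N ≥ that is 16.
SNR = 6.02 × 16 + 1.76 = 98.08 dB.

98.1 dB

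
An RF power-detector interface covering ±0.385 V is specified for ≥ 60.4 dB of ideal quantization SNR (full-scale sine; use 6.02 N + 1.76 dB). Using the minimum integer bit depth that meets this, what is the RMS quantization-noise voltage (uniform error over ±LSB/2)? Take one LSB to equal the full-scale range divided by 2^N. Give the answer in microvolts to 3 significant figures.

217 µV

Span: 0.385 V − (-0.385 V) = 0.77 V.
6.02 N + 1.76 ≥ 60.4 gives N ≥ 9.741, so the minimum integer is 10.
One LSB is 0.77 V / 1024 = 0.75195 mV.
RMS noise = LSB/√12 = 217 µV.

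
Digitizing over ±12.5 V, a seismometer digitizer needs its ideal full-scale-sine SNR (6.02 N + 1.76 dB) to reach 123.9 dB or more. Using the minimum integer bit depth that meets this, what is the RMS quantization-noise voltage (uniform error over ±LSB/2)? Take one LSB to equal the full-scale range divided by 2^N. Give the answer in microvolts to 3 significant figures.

The full-scale span is 12.5 − (-12.5) = 25 V.
Solving 6.02 N ≥ 123.9 − 1.76: N ≥ 20.289. Round up → N = 21.
LSB = 25 V ÷ 2^21 = 25/2097152 V = 11.921 µV.
RMS noise = LSB/√12 = 3.44 µV.

3.44 µV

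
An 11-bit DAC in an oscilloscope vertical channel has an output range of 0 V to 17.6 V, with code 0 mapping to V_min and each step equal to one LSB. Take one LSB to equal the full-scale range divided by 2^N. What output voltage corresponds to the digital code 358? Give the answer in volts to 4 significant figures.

Span = 17.6 V. LSB = 17.6 V / 2^11.
Output = V_min + (358/2048) × range = 0 + 0.174805 × 17.6 V
      = 0 V + 3.07656 V = 3.07656 V.

3.077 V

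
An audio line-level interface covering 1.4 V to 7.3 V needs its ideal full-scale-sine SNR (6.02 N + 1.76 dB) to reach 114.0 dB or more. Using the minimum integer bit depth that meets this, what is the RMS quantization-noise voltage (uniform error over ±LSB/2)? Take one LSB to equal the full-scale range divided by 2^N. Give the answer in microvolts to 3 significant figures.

The full-scale span is 7.3 − (1.4) = 5.9 V.
N ≥ (114.0 − 1.76)/6.02 = 18.645 → N_min = 19.
Step size = 5.9/524288 V = 11.253 µV.
σ_q = LSB/√12 = 11.253 µV/3.4641 = 3.25 µV.

3.25 µV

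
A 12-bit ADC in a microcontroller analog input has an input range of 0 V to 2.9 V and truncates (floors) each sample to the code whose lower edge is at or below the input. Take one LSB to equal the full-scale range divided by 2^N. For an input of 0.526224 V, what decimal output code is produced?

743

Span = 2.9 V. LSB = 2.9 V / 2^12 ≈ 0.7080 mV.
code = ⌊(V_in − V_min)/LSB⌋ = ⌊(V_in − V_min) × 2^12 / range⌋
     = ⌊(0.526224 − (0)) × 4096 / 2.9⌋ = ⌊0.526224 × 4096/2.9⌋
     = ⌊743.246⌋ = 743.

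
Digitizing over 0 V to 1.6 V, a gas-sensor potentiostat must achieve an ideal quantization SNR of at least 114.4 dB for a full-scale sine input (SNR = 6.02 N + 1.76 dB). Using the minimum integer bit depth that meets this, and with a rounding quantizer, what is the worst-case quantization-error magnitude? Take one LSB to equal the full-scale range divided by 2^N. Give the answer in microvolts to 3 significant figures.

1.53 µV

V_FS = 1.6 V.
Required N = ⌈(114.4 − 1.76)/6.02⌉ = ⌈18.711⌉ = 19.
LSB = 1.6 V / 2^19 = 3.0518 µV.
Half an LSB is 1.53 µV.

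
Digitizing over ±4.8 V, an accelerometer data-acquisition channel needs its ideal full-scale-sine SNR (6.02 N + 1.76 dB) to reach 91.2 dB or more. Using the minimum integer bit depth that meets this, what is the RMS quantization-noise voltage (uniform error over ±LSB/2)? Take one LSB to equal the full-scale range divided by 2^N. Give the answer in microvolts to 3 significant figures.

84.6 µV

Range = 4.8 − (-4.8) = 9.6 V.
Required N = ⌈(91.2 − 1.76)/6.02⌉ = ⌈14.857⌉ = 15.
LSB = 9.6 V / 2^15 = 292.97 µV.
RMS noise = LSB/√12 = 84.6 µV.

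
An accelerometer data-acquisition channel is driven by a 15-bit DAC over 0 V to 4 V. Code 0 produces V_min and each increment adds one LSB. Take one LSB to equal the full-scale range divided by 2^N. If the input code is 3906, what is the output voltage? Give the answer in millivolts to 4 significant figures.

476.8 mV

Span = 4 V. LSB = 4 V / 2^15.
V_out = V_min + code × LSB = 0 V + 3906 × 4 V / 32768
      = 0 + 0.476807 = 0.476807 V.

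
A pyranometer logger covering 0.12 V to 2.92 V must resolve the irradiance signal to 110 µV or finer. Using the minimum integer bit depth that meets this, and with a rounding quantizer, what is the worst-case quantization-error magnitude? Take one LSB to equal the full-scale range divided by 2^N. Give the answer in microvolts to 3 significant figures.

The full-scale span is 2.92 − (0.12) = 2.8 V.
Levels needed ≥ 2.8/110 µV = 25450. 2^15 = 32768 suffices, so N_min = 15.
One LSB is 2.8 V / 32768 = 85.449 µV.
|e|_max = LSB/2 = 42.7 µV.

42.7 µV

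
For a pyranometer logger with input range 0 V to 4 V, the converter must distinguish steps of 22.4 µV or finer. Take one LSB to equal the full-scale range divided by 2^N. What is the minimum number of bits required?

18 bits

V_FS = 4 V.
Required number of levels: 4/22.4 µV = 178570; smallest N with 2^N ≥ that is 18.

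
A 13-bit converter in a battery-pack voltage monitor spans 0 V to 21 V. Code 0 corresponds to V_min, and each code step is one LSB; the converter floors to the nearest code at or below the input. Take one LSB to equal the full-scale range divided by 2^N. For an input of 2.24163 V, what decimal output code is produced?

874

Range is 21 V. LSB = 21 V / 2^13 ≈ 2.563 mV.
code = ⌊(V_in − V_min)/LSB⌋ = ⌊(V_in − V_min) × 2^13 / range⌋
     = ⌊(2.24163 − (0)) × 8192 / 21⌋ = ⌊2.24163 × 8192/21⌋
     = ⌊874.449⌋ = 874.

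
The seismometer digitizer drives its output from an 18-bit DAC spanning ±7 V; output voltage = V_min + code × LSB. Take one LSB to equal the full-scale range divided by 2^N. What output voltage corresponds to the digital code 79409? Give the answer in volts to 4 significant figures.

-2.759 V

Range = 7 − (-7) = 14 V. LSB = 14 V / 2^18.
Output = V_min + (79409/262144) × range = -7 + 0.302921 × 14 V
      = -7 V + 4.24090 V = -2.75910 V.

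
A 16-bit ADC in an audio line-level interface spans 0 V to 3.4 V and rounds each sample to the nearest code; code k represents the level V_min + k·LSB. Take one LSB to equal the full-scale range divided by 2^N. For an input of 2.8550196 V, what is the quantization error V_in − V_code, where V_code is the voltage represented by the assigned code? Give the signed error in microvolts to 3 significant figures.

Full-scale range = 3.4 V. LSB = 3.4 V / 2^16 ≈ 51.88 µV.
Position in LSBs: (2.8550196 − (0)) × 65536/3.4 = 55031.3425; rounding gives k = 55031.
V_code = 0 + (55031/65536) × 3.4 = 2.8550018311 V.
Error = V_in − V_code = 2.8550196 − (2.8550018311) = +17.8 µV.

+17.8 µV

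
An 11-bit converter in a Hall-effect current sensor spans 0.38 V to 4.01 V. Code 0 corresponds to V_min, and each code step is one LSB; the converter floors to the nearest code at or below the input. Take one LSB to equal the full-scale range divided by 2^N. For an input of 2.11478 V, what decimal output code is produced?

978

Span: 4.01 V − (0.38 V) = 3.63 V. LSB = 3.63 V / 2^11 ≈ 1.772 mV.
V_in − V_min = 2.11478 − (0.38) = 1.73478 V.
Divide by LSB: 1.73478 × 2048/3.63 = 978.7409.
Truncating gives code 978.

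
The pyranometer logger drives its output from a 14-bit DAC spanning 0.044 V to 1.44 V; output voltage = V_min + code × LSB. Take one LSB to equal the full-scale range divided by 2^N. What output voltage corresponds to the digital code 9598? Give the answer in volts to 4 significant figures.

Full-scale range = 1.44 V − (0.044 V) = 1.396 V. LSB = 1.396 V / 2^14.
V_out = V_min + code × LSB = 0.044 V + 9598 × 1.396 V / 16384
      = 0.044 + 0.817798 = 0.861798 V.

0.8618 V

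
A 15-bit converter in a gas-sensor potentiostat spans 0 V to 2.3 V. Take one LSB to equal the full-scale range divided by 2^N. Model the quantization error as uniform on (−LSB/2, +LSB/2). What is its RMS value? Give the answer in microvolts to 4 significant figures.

20.26 µV

Range is 2.3 V.
LSB = 2.3 V / 2^15 = 70.1904 µV.
RMS of a uniform error over width LSB is LSB/√12 = 20.26 µV.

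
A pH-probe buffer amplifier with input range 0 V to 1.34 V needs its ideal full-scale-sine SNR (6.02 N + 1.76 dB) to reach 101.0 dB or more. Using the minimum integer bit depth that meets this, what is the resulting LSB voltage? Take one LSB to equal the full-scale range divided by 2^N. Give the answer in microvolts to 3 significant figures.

10.2 µV

Range is 1.34 V.
N ≥ (101.0 − 1.76)/6.02 = 16.485 → N_min = 17.
One LSB is 1.34 V / 131072 = 10.2 µV.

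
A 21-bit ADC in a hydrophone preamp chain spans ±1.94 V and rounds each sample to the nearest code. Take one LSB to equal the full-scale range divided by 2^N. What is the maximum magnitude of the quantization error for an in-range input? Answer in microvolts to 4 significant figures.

The full-scale span is 1.94 − (-1.94) = 3.88 V.
LSB = 3.88 V / 2^21 = 1.85013 µV.
|e|_max = LSB/2 = 0.9251 µV.

0.9251 µV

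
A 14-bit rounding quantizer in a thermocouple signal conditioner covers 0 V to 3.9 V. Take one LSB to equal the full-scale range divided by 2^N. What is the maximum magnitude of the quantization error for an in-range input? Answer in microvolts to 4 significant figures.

Full-scale range = 3.9 V.
Step size = 3.9/16384 V = 238.037 µV.
A rounding quantizer has |error| ≤ LSB/2 = 119.0 µV.

119.0 µV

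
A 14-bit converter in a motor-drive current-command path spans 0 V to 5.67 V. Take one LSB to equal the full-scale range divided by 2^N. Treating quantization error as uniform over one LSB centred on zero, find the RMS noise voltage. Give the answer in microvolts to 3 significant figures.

V_FS = 5.67 V.
LSB = 5.67 V / 2^14 = 346.07 µV.
V_rms = LSB/√12 = 346.07 µV / √12 = 99.9 µV.

99.9 µV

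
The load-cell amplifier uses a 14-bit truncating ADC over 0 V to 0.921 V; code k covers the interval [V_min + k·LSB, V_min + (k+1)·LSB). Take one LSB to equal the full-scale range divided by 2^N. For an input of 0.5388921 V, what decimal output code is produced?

9586

Span = 0.921 V. LSB = 0.921 V / 2^14 ≈ 56.21 µV.
code = ⌊(V_in − V_min)/LSB⌋ = ⌊(V_in − V_min) × 2^14 / range⌋
     = ⌊(0.5388921 − (0)) × 16384 / 0.921⌋ = ⌊0.5388921 × 16384/0.921⌋
     = ⌊9586.545⌋ = 9586.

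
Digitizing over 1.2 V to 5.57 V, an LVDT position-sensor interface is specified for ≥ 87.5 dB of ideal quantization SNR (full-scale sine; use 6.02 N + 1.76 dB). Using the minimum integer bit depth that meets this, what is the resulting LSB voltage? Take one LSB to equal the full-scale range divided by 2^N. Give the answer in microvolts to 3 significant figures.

133 µV

Range = 5.57 − (1.2) = 4.37 V.
Solving 6.02 N ≥ 87.5 − 1.76: N ≥ 14.243. Round up → N = 15.
LSB = 4.37 V / 2^15 = 133 µV.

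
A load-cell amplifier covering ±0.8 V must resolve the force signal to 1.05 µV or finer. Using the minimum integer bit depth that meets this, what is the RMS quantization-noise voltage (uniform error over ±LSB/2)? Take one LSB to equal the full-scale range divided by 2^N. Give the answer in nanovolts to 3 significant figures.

220 nV

Range = 0.8 − (-0.8) = 1.6 V.
Need 2^N ≥ 1.6 V / 1.05 µV = 1.524e6 → N_min = 21.
LSB = 1.6 V ÷ 2^21 = 1.6/2097152 V = 0.76294 µV.
RMS noise = LSB/√12 = 220 nV.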